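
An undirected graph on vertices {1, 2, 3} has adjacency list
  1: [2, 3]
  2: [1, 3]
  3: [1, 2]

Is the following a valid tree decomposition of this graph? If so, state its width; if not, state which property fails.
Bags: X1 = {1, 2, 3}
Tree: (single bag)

Yes; width 2.

Checking the three conditions: (i) the bags cover all of {1, 2, 3}; (ii) for each edge, some bag contains both endpoints; (iii) the bags containing any fixed vertex form a subtree. All hold, so the decomposition is valid with width 3 − 1 = 2.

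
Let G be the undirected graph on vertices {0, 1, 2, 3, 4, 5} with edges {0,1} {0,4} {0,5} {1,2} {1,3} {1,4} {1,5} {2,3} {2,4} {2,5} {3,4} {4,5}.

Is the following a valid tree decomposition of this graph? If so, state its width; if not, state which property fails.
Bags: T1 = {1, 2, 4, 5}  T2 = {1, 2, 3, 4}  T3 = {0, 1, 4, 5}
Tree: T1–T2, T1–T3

Every vertex of G appears in some bag (union = {0, 1, 2, 3, 4, 5}); every edge is covered by a bag; and for each vertex v the set of bags containing v is connected in the bag tree. The decomposition is therefore valid. The largest bag has 4 vertices, so the width is 3.

Yes; width 3.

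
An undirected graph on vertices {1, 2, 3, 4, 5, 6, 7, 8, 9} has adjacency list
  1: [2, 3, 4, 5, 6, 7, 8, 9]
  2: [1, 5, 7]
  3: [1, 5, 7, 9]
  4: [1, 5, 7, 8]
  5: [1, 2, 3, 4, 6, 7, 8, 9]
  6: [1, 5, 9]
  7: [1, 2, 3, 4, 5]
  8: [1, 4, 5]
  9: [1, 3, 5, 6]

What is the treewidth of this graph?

A width-3 tree decomposition is:
Bags: B1 = {1, 3, 5, 9}  B2 = {1, 3, 5, 7}  B3 = {1, 4, 5, 7}  B4 = {1, 2, 5, 7}  B5 = {1, 4, 5, 8}  B6 = {1, 5, 6, 9}
Tree: B1–B2, B2–B3, B2–B4, B3–B5, B1–B6
Every bag has size at most 4, so the width is 4 − 1 = 3 and tw(G) ≤ 3. Conversely, {1, 4, 5, 8} is a clique of size 4, and the vertices of any clique must share a bag in every tree decomposition; so some bag has ≥ 4 vertices and tw(G) ≥ 3. Therefore the treewidth is 3.

3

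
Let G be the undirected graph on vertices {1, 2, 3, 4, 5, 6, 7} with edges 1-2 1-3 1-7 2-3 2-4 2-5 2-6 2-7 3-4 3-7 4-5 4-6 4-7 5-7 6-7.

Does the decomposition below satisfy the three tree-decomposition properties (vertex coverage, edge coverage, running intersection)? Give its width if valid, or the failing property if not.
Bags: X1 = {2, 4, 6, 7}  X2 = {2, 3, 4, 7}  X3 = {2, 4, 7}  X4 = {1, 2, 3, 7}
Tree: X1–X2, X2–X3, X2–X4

No — vertex 5 appears in no bag.

A tree decomposition must satisfy three properties: every vertex lies in some bag; for every edge, both endpoints lie together in some bag; and for every vertex, the bags containing it form a connected subtree. Here vertex 5 appears in no bag, so the decomposition is invalid.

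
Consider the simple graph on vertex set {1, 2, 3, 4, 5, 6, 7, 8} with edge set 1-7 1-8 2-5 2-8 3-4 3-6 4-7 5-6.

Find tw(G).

2

A width-2 tree decomposition is:
Bags: B1 = {2, 5, 6}  B2 = {2, 3, 6}  B3 = {2, 3, 4}  B4 = {2, 4, 7}  B5 = {1, 2, 7}  B6 = {1, 2, 8}
Tree: B1–B2, B2–B3, B3–B4, B4–B5, B5–B6
Every bag has size at most 3, so the width is 3 − 1 = 2 and tw(G) ≤ 2. Since 2–5–6–3–4–7–1–8–2 is a cycle in G, G is not acyclic. Forests are exactly the graphs of treewidth ≤ 1, so tw(G) ≥ 2. Hence tw(G) = 2 exactly.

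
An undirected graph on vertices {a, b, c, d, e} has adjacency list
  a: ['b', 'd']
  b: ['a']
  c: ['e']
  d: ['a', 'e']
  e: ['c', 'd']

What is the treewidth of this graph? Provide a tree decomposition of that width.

The largest bag has 2 vertices, giving width 1; this decomposition certifies tw(G) ≤ 1. Any graph with an edge has treewidth ≥ 1, and G has the edge d–e. Hence tw(G) = 1 exactly.

Treewidth 1.
Bags: B1 = {d, e}  B2 = {a, d}  B3 = {c, e}  B4 = {a, b}
Tree: B1–B2, B1–B3, B2–B4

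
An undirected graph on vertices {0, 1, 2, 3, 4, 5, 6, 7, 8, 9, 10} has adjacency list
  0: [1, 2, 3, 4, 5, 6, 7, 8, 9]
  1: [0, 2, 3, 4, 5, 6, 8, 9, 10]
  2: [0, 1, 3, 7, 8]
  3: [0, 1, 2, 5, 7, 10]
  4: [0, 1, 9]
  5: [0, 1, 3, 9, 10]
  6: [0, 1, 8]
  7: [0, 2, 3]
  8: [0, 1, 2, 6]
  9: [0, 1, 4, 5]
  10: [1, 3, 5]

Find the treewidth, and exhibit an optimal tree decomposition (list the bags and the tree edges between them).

Treewidth 3.
One such decomposition:
Bags: B1 = {0, 1, 3, 5}  B2 = {0, 1, 2, 3}  B3 = {0, 2, 3, 7}  B4 = {1, 3, 5, 10}  B5 = {0, 1, 5, 9}  B6 = {0, 1, 4, 9}  B7 = {0, 1, 2, 8}  B8 = {0, 1, 6, 8}
Tree: B1–B2, B2–B3, B1–B4, B1–B5, B5–B6, B2–B7, B7–B8

The largest bag has 4 vertices, giving width 3; this decomposition certifies tw(G) ≤ 3. On the other hand G contains the 4-clique {0, 1, 2, 8}. A clique must lie in a single bag of any decomposition, so no decomposition can have width below 3. Hence tw(G) = 3 exactly.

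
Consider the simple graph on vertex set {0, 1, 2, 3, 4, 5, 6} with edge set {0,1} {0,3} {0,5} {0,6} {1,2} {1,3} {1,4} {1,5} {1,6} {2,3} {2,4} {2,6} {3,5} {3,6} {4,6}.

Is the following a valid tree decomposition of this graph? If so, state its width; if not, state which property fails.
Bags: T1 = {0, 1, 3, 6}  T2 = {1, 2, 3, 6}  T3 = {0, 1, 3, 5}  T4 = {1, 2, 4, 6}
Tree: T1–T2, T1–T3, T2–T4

Yes; width 3.

Every vertex of G appears in some bag (union = {0, 1, 2, 3, 4, 5, 6}); every edge is covered by a bag; and for each vertex v the set of bags containing v is connected in the bag tree. The decomposition is therefore valid. The largest bag has 4 vertices, so the width is 3.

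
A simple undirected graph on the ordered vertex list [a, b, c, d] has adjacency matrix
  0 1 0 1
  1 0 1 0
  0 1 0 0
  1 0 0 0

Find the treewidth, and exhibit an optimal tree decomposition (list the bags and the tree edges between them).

Every bag has size at most 2, so the width is 2 − 1 = 1 and tw(G) ≤ 1. Since G has at least one edge (e.g. d–a), it is not an edgeless graph, so tw(G) ≥ 1. Combining the bounds, tw(G) = 1.

Treewidth 1.
One optimal decomposition is:
Bags: B1 = {a, d}  B2 = {a, b}  B3 = {b, c}
Tree: B1–B2, B2–B3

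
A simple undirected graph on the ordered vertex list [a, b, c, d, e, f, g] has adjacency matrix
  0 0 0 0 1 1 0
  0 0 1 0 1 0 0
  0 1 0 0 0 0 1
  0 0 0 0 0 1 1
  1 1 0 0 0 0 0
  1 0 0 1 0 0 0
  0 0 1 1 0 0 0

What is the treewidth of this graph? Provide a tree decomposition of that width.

The largest bag has 3 vertices, giving width 2; this decomposition certifies tw(G) ≤ 2. For the lower bound, G contains the cycle a–f–d–g–c–b–e–a, so G is not a forest; only forests have treewidth ≤ 1, hence tw(G) ≥ 2. The upper and lower bounds meet at 2, so that is the treewidth.

Treewidth 2.
One optimal decomposition is:
Bags: B1 = {a, d, f}  B2 = {a, d, g}  B3 = {a, c, g}  B4 = {a, b, c}  B5 = {a, b, e}
Tree: B1–B2, B2–B3, B3–B4, B4–B5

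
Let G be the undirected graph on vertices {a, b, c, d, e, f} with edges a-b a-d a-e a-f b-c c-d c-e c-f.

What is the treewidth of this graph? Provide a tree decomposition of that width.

Each bag holds 3 vertices, so the decomposition has width 2, which upper-bounds the treewidth. For the lower bound, G contains the cycle f–c–e–a–f, so G is not a forest; only forests have treewidth ≤ 1, hence tw(G) ≥ 2. Combining the bounds, tw(G) = 2.

Treewidth 2.
One such decomposition:
Bags: B1 = {a, c, f}  B2 = {a, c, e}  B3 = {a, c, d}  B4 = {a, b, c}
Tree: B1–B2, B2–B3, B3–B4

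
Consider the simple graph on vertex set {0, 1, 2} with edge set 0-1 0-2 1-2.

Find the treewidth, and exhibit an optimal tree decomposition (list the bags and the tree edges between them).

A single bag containing all 3 vertices is trivially a valid decomposition of width 2. For the lower bound, the 3 vertices {0, 1, 2} are pairwise adjacent, and any tree decomposition puts a clique entirely inside one bag — forcing width ≥ 2. Combining the bounds, tw(G) = 2.

Treewidth 2.
One such decomposition:
Bags: B1 = {0, 1, 2}
Tree: (single bag)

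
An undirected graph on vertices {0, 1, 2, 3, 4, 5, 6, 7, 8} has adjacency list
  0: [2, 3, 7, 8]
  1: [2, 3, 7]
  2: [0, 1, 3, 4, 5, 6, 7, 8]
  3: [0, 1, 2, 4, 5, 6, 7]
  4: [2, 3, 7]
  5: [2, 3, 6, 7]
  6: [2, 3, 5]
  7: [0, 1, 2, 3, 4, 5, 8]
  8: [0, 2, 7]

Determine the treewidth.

3

A width-3 tree decomposition is:
Bags: B1 = {1, 2, 3, 7}  B2 = {0, 2, 3, 7}  B3 = {2, 3, 4, 7}  B4 = {2, 3, 5, 7}  B5 = {2, 3, 5, 6}  B6 = {0, 2, 7, 8}
Tree: B1–B2, B1–B3, B3–B4, B4–B5, B2–B6
Every bag has size at most 4, so the width is 4 − 1 = 3 and tw(G) ≤ 3. Conversely, {0, 2, 7, 8} is a clique of size 4, and the vertices of any clique must share a bag in every tree decomposition; so some bag has ≥ 4 vertices and tw(G) ≥ 3. The upper and lower bounds meet at 3, so that is the treewidth.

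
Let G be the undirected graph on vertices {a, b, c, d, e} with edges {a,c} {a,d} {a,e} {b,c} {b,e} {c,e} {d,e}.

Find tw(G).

A width-2 tree decomposition is:
Bags: B1 = {a, c, e}  B2 = {b, c, e}  B3 = {a, d, e}
Tree: B1–B2, B1–B3
The largest bag has 3 vertices, giving width 2; this decomposition certifies tw(G) ≤ 2. For the lower bound, the 3 vertices {a, d, e} are pairwise adjacent, and any tree decomposition puts a clique entirely inside one bag — forcing width ≥ 2. Hence tw(G) = 2 exactly.

2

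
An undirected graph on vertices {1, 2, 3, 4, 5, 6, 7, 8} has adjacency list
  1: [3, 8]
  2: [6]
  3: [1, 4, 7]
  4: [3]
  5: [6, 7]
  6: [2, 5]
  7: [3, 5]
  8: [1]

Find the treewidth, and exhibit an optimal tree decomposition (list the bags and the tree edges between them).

Every bag has size at most 2, so the width is 2 − 1 = 1 and tw(G) ≤ 1. Since G has at least one edge (e.g. 7–5), it is not an edgeless graph, so tw(G) ≥ 1. Therefore the treewidth is 1.

Treewidth 1.
One optimal decomposition is:
Bags: B1 = {5, 7}  B2 = {5, 6}  B3 = {2, 6}  B4 = {3, 7}  B5 = {1, 3}  B6 = {3, 4}  B7 = {1, 8}
Tree: B1–B2, B2–B3, B1–B4, B4–B5, B4–B6, B5–B7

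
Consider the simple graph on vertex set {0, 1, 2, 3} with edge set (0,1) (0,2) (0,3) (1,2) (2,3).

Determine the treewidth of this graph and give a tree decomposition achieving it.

The largest bag has 3 vertices, giving width 2; this decomposition certifies tw(G) ≤ 2. Conversely, {0, 1, 2} is a clique of size 3, and the vertices of any clique must share a bag in every tree decomposition; so some bag has ≥ 3 vertices and tw(G) ≥ 2. Hence tw(G) = 2 exactly.

Treewidth 2.
One such decomposition:
Bags: B1 = {0, 1, 2}  B2 = {0, 2, 3}
Tree: B1–B2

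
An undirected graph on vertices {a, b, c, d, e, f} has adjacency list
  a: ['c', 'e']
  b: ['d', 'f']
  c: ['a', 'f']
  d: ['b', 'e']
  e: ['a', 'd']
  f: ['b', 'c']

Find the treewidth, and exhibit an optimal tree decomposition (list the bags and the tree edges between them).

Treewidth 2.
One such decomposition:
Bags: B1 = {a, c, e}  B2 = {c, e, f}  B3 = {b, e, f}  B4 = {b, d, e}
Tree: B1–B2, B2–B3, B3–B4

Every bag has size at most 3, so the width is 3 − 1 = 2 and tw(G) ≤ 2. For the lower bound, G contains the cycle e–a–c–f–b–d–e, so G is not a forest; only forests have treewidth ≤ 1, hence tw(G) ≥ 2. Therefore the treewidth is 2.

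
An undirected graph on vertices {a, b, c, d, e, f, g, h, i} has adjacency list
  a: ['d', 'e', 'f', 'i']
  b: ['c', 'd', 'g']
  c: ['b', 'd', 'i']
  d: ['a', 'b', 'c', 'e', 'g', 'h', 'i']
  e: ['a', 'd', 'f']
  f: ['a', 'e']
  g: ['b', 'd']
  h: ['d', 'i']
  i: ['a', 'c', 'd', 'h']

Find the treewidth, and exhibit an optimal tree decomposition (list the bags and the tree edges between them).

Every bag has size at most 3, so the width is 3 − 1 = 2 and tw(G) ≤ 2. Conversely, {b, d, g} is a clique of size 3, and the vertices of any clique must share a bag in every tree decomposition; so some bag has ≥ 3 vertices and tw(G) ≥ 2. The upper and lower bounds meet at 2, so that is the treewidth.

Treewidth 2.
One optimal decomposition is:
Bags: B1 = {a, d, i}  B2 = {a, d, e}  B3 = {d, h, i}  B4 = {a, e, f}  B5 = {c, d, i}  B6 = {b, c, d}  B7 = {b, d, g}
Tree: B1–B2, B1–B3, B2–B4, B3–B5, B5–B6, B6–B7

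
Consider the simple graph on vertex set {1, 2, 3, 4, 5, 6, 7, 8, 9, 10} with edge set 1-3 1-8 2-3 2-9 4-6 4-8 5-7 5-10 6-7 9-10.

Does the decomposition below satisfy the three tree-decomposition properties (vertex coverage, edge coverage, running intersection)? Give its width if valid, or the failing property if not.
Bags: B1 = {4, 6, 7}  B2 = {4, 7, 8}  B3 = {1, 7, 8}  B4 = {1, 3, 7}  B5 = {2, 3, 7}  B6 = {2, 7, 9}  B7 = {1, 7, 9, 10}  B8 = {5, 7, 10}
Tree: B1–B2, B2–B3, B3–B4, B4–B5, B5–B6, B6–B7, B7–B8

No — bags containing vertex 1 are not connected in the tree.

A tree decomposition must satisfy three properties: every vertex lies in some bag; for every edge, both endpoints lie together in some bag; and for every vertex, the bags containing it form a connected subtree. Here bags containing vertex 1 are not connected in the tree, so the decomposition is invalid.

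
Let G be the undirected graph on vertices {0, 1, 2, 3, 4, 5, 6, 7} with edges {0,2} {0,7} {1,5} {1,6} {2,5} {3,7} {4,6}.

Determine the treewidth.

1

A width-1 tree decomposition is:
Bags: B1 = {4, 6}  B2 = {1, 6}  B3 = {1, 5}  B4 = {2, 5}  B5 = {0, 2}  B6 = {0, 7}  B7 = {3, 7}
Tree: B1–B2, B2–B3, B3–B4, B4–B5, B5–B6, B6–B7
Each bag holds 2 vertices, so the decomposition has width 1, which upper-bounds the treewidth. G has an edge, so its treewidth is at least 1. Hence tw(G) = 1 exactly.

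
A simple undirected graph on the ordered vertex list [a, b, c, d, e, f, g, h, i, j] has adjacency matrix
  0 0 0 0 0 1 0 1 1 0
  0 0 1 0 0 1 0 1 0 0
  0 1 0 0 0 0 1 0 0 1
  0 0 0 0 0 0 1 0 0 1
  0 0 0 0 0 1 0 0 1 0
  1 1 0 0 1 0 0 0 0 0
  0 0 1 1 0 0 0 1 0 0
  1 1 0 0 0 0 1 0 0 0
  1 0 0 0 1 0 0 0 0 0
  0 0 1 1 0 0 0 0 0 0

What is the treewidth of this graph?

A width-2 tree decomposition is:
Bags: B1 = {e, f, i}  B2 = {a, f, i}  B3 = {a, b, f}  B4 = {a, b, h}  B5 = {b, c, h}  B6 = {c, g, h}  B7 = {c, g, j}  B8 = {d, g, j}
Tree: B1–B2, B2–B3, B3–B4, B4–B5, B5–B6, B6–B7, B7–B8
The largest bag has 3 vertices, giving width 2; this decomposition certifies tw(G) ≤ 2. For the lower bound, G contains the cycle e–i–a–f–e, so G is not a forest; only forests have treewidth ≤ 1, hence tw(G) ≥ 2. The upper and lower bounds meet at 2, so that is the treewidth.

2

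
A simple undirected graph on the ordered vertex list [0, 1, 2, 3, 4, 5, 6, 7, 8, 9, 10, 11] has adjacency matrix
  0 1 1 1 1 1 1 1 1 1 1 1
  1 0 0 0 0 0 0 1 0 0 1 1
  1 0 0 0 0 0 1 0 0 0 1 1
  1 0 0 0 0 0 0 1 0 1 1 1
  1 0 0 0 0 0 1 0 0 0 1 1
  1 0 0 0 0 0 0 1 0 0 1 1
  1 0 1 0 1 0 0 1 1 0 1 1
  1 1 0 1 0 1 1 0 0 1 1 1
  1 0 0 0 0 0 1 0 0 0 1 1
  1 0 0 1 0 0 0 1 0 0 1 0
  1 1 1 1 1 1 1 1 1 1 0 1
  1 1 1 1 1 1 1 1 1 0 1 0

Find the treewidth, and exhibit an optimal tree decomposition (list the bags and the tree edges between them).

Treewidth 4.
Bags: B1 = {0, 6, 8, 10, 11}  B2 = {0, 6, 7, 10, 11}  B3 = {0, 4, 6, 10, 11}  B4 = {0, 3, 7, 10, 11}  B5 = {0, 2, 6, 10, 11}  B6 = {0, 1, 7, 10, 11}  B7 = {0, 3, 7, 9, 10}  B8 = {0, 5, 7, 10, 11}
Tree: B1–B2, B2–B3, B2–B4, B3–B5, B4–B6, B4–B7, B4–B8

Each bag holds 5 vertices, so the decomposition has width 4, which upper-bounds the treewidth. For the lower bound, the 5 vertices {0, 3, 7, 9, 10} are pairwise adjacent, and any tree decomposition puts a clique entirely inside one bag — forcing width ≥ 4. Combining the bounds, tw(G) = 4.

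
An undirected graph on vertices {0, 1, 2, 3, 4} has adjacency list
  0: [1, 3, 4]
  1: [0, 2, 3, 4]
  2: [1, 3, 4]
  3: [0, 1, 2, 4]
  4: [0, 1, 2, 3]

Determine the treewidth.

A width-3 tree decomposition is:
Bags: B1 = {0, 1, 3, 4}  B2 = {1, 2, 3, 4}
Tree: B1–B2
The largest bag has 4 vertices, giving width 3; this decomposition certifies tw(G) ≤ 3. Conversely, {0, 1, 3, 4} is a clique of size 4, and the vertices of any clique must share a bag in every tree decomposition; so some bag has ≥ 4 vertices and tw(G) ≥ 3. Therefore the treewidth is 3.

3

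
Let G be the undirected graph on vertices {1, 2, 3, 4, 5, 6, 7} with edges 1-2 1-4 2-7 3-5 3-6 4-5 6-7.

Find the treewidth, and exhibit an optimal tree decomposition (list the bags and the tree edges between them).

Treewidth 2.
One such decomposition:
Bags: B1 = {3, 6, 7}  B2 = {2, 3, 7}  B3 = {1, 2, 3}  B4 = {1, 3, 4}  B5 = {3, 4, 5}
Tree: B1–B2, B2–B3, B3–B4, B4–B5

Each bag holds 3 vertices, so the decomposition has width 2, which upper-bounds the treewidth. For the lower bound, G contains the cycle 3–6–7–2–1–4–5–3, so G is not a forest; only forests have treewidth ≤ 1, hence tw(G) ≥ 2. Combining the bounds, tw(G) = 2.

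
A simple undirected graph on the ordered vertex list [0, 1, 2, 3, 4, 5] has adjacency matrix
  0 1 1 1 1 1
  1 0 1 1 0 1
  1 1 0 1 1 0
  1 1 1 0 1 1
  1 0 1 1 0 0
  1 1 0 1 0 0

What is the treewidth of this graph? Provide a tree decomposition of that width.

Treewidth 3.
Bags: B1 = {0, 1, 2, 3}  B2 = {0, 2, 3, 4}  B3 = {0, 1, 3, 5}
Tree: B1–B2, B1–B3

Each bag holds 4 vertices, so the decomposition has width 3, which upper-bounds the treewidth. Conversely, {0, 1, 2, 3} is a clique of size 4, and the vertices of any clique must share a bag in every tree decomposition; so some bag has ≥ 4 vertices and tw(G) ≥ 3. Therefore the treewidth is 3.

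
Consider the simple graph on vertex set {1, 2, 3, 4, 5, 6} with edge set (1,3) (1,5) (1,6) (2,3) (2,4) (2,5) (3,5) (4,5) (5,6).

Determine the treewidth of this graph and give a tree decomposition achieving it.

Treewidth 2.
One such decomposition:
Bags: B1 = {2, 3, 5}  B2 = {1, 3, 5}  B3 = {2, 4, 5}  B4 = {1, 5, 6}
Tree: B1–B2, B1–B3, B2–B4

Each bag holds 3 vertices, so the decomposition has width 2, which upper-bounds the treewidth. Conversely, {1, 3, 5} is a clique of size 3, and the vertices of any clique must share a bag in every tree decomposition; so some bag has ≥ 3 vertices and tw(G) ≥ 2. The upper and lower bounds meet at 2, so that is the treewidth.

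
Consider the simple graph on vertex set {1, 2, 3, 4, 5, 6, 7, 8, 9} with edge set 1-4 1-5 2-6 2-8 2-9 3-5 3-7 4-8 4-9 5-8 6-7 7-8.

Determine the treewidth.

A width-3 tree decomposition is:
Bags: B1 = {2, 3, 6, 7}  B2 = {2, 3, 7, 8}  B3 = {2, 3, 5, 8}  B4 = {2, 5, 8, 9}  B5 = {4, 5, 8, 9}  B6 = {1, 4, 5, 9}
Tree: B1–B2, B2–B3, B3–B4, B4–B5, B5–B6
The largest bag has 4 vertices, giving width 3; this decomposition certifies tw(G) ≤ 3. For the lower bound: the 4 vertex sets {3,6,7}, {2}, {8}, {1,4,5,9} are disjoint, each induces a connected subgraph, and every pair is joined by at least one edge of G. Contracting each set to a single vertex therefore yields K_{4} as a minor, and since treewidth is minor-monotone, tw(G) ≥ tw(K_{4}) = 3. The upper and lower bounds meet at 3, so that is the treewidth.

3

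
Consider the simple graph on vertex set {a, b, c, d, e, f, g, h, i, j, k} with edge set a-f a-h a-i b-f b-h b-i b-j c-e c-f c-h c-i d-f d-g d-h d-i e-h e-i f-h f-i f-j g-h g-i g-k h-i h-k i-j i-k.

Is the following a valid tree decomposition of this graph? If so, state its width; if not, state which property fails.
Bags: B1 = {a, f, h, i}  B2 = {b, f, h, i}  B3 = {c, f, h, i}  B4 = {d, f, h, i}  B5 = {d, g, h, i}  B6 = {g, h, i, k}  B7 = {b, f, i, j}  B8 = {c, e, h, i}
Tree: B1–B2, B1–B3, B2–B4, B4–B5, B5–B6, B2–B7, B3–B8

Vertex coverage: the bags together contain {a, b, c, d, e, f, g, h, i, j, k}, the full vertex set. Edge coverage: each edge of G has both endpoints in at least one bag. Running intersection: for every vertex, the bags containing it form a connected subtree. All three properties hold, so this is a valid tree decomposition of width max|bag| − 1 = 3, and hence tw(G) ≤ 3.

Yes; width 3.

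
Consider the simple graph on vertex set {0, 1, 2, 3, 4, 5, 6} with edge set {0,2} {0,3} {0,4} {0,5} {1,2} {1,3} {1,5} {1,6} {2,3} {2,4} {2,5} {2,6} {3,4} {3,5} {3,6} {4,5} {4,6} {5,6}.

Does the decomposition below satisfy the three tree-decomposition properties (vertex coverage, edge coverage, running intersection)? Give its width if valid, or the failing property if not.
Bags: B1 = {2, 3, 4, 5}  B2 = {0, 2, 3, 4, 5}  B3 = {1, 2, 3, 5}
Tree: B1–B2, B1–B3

No — vertex 6 appears in no bag.

A tree decomposition must satisfy three properties: every vertex lies in some bag; for every edge, both endpoints lie together in some bag; and for every vertex, the bags containing it form a connected subtree. Here vertex 6 appears in no bag, so the decomposition is invalid.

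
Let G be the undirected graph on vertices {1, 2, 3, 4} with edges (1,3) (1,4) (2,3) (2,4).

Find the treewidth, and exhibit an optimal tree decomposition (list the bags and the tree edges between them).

The largest bag has 3 vertices, giving width 2; this decomposition certifies tw(G) ≤ 2. The edges 1–3–2–4–1 form a cycle, so G is not a tree and its treewidth is at least 2. Therefore the treewidth is 2.

Treewidth 2.
One optimal decomposition is:
Bags: B1 = {1, 2, 3}  B2 = {1, 2, 4}
Tree: B1–B2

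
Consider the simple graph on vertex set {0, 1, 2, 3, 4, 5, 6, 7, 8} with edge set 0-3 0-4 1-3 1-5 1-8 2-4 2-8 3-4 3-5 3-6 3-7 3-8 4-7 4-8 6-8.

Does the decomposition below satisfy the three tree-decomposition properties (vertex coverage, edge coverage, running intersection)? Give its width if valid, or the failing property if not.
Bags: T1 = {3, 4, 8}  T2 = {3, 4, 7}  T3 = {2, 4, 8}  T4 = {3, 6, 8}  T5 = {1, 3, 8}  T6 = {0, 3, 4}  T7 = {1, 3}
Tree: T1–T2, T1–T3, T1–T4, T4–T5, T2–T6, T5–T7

A tree decomposition must satisfy three properties: every vertex lies in some bag; for every edge, both endpoints lie together in some bag; and for every vertex, the bags containing it form a connected subtree. Here vertex 5 appears in no bag, so the decomposition is invalid.

No — vertex 5 appears in no bag.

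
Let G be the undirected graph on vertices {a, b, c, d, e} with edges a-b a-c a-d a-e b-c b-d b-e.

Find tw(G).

2

A width-2 tree decomposition is:
Bags: B1 = {a, b, d}  B2 = {a, b, e}  B3 = {a, b, c}
Tree: B1–B2, B2–B3
Every bag has size at most 3, so the width is 3 − 1 = 2 and tw(G) ≤ 2. On the other hand G contains the 3-clique {a, b, d}. A clique must lie in a single bag of any decomposition, so no decomposition can have width below 2. The upper and lower bounds meet at 2, so that is the treewidth.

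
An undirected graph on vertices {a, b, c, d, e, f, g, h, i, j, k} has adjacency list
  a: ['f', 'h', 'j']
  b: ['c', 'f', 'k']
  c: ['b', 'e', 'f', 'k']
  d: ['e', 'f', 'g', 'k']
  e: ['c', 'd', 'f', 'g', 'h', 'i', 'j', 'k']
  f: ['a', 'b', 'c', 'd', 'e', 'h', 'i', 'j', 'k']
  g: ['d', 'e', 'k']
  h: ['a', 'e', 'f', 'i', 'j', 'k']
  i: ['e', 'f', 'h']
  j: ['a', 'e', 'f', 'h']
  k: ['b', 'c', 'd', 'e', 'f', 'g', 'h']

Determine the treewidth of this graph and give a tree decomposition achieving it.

Treewidth 3.
One such decomposition:
Bags: B1 = {b, c, f, k}  B2 = {c, e, f, k}  B3 = {e, f, h, k}  B4 = {e, f, h, j}  B5 = {d, e, f, k}  B6 = {a, f, h, j}  B7 = {d, e, g, k}  B8 = {e, f, h, i}
Tree: B1–B2, B2–B3, B3–B4, B3–B5, B4–B6, B5–B7, B3–B8

Every bag has size at most 4, so the width is 4 − 1 = 3 and tw(G) ≤ 3. On the other hand G contains the 4-clique {d, e, g, k}. A clique must lie in a single bag of any decomposition, so no decomposition can have width below 3. Hence tw(G) = 3 exactly.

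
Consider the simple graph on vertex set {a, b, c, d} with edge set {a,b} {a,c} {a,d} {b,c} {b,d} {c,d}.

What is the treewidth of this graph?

A width-3 tree decomposition is:
Bags: B1 = {a, b, c, d}
Tree: (single bag)
With just one bag of size 4, the width is 4 − 1 = 3, so tw(G) ≤ 3. Conversely, {a, b, c, d} is a clique of size 4, and the vertices of any clique must share a bag in every tree decomposition; so some bag has ≥ 4 vertices and tw(G) ≥ 3. Combining the bounds, tw(G) = 3.

3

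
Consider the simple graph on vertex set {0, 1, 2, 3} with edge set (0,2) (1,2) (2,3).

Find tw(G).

A width-1 tree decomposition is:
Bags: B1 = {0, 2}  B2 = {2, 3}  B3 = {1, 2}
Tree: B1–B2, B1–B3
Each bag holds 2 vertices, so the decomposition has width 1, which upper-bounds the treewidth. G has an edge, so its treewidth is at least 1. Therefore the treewidth is 1.

1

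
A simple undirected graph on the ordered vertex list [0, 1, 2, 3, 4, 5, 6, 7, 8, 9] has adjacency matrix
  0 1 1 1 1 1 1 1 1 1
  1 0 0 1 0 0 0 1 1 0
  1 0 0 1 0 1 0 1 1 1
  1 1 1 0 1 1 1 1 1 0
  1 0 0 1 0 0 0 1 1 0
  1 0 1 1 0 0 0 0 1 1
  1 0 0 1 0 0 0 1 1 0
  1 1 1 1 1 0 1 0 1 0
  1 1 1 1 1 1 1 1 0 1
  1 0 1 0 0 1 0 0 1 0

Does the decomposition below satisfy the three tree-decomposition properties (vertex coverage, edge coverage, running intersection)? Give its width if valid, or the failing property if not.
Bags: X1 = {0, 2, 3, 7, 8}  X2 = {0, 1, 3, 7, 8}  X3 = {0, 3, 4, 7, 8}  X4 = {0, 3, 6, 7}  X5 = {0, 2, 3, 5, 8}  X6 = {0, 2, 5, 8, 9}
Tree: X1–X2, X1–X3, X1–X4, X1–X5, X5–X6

No — edge (8,6) lies in no bag.

A tree decomposition must satisfy three properties: every vertex lies in some bag; for every edge, both endpoints lie together in some bag; and for every vertex, the bags containing it form a connected subtree. Here edge (8,6) lies in no bag, so the decomposition is invalid.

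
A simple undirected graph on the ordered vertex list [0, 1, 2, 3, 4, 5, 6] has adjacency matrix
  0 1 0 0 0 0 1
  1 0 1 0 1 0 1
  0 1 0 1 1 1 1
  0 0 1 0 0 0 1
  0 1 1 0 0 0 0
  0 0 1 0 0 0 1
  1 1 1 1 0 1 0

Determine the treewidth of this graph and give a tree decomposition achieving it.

Treewidth 2.
Bags: B1 = {2, 3, 6}  B2 = {2, 5, 6}  B3 = {1, 2, 6}  B4 = {0, 1, 6}  B5 = {1, 2, 4}
Tree: B1–B2, B1–B3, B3–B4, B3–B5

Every bag has size at most 3, so the width is 3 − 1 = 2 and tw(G) ≤ 2. Conversely, {0, 1, 6} is a clique of size 3, and the vertices of any clique must share a bag in every tree decomposition; so some bag has ≥ 3 vertices and tw(G) ≥ 2. The upper and lower bounds meet at 2, so that is the treewidth.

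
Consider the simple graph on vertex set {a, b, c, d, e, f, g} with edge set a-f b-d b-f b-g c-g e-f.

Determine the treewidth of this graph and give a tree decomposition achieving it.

Treewidth 1.
Bags: B1 = {b, f}  B2 = {b, g}  B3 = {c, g}  B4 = {a, f}  B5 = {e, f}  B6 = {b, d}
Tree: B1–B2, B2–B3, B1–B4, B4–B5, B2–B6

The largest bag has 2 vertices, giving width 1; this decomposition certifies tw(G) ≤ 1. Since G has at least one edge (e.g. f–b), it is not an edgeless graph, so tw(G) ≥ 1. The upper and lower bounds meet at 1, so that is the treewidth.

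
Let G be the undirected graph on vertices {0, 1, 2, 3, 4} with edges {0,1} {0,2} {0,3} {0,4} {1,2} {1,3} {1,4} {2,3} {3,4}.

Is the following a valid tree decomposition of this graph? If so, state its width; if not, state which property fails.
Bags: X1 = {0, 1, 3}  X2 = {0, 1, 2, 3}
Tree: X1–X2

A tree decomposition must satisfy three properties: every vertex lies in some bag; for every edge, both endpoints lie together in some bag; and for every vertex, the bags containing it form a connected subtree. Here vertex 4 appears in no bag, so the decomposition is invalid.

No — vertex 4 appears in no bag.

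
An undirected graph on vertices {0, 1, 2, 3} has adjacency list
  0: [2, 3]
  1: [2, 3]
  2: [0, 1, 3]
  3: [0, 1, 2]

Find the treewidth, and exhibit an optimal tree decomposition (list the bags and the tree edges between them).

Treewidth 2.
Bags: B1 = {0, 2, 3}  B2 = {1, 2, 3}
Tree: B1–B2

Each bag holds 3 vertices, so the decomposition has width 2, which upper-bounds the treewidth. On the other hand G contains the 3-clique {0, 2, 3}. A clique must lie in a single bag of any decomposition, so no decomposition can have width below 2. Therefore the treewidth is 2.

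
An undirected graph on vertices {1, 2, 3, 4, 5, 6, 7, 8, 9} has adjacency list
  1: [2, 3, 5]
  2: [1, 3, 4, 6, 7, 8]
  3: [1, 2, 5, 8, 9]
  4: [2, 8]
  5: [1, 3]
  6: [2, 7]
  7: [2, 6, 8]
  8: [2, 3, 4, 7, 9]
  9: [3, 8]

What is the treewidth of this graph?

A width-2 tree decomposition is:
Bags: B1 = {2, 3, 8}  B2 = {2, 7, 8}  B3 = {2, 4, 8}  B4 = {2, 6, 7}  B5 = {1, 2, 3}  B6 = {1, 3, 5}  B7 = {3, 8, 9}
Tree: B1–B2, B2–B3, B2–B4, B1–B5, B5–B6, B1–B7
Every bag has size at most 3, so the width is 3 − 1 = 2 and tw(G) ≤ 2. On the other hand G contains the 3-clique {3, 8, 9}. A clique must lie in a single bag of any decomposition, so no decomposition can have width below 2. Combining the bounds, tw(G) = 2.

2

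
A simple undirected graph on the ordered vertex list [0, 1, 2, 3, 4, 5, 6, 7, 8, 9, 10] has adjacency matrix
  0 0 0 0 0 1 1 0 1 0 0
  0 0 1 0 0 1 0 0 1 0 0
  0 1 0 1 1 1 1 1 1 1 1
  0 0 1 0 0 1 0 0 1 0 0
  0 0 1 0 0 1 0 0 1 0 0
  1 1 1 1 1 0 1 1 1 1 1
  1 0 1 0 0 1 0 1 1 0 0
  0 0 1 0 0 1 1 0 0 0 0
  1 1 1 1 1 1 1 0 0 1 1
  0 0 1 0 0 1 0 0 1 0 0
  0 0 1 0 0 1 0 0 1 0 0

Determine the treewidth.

3

A width-3 tree decomposition is:
Bags: B1 = {2, 5, 8, 9}  B2 = {1, 2, 5, 8}  B3 = {2, 5, 6, 8}  B4 = {2, 5, 8, 10}  B5 = {2, 3, 5, 8}  B6 = {0, 5, 6, 8}  B7 = {2, 4, 5, 8}  B8 = {2, 5, 6, 7}
Tree: B1–B2, B2–B3, B2–B4, B4–B5, B3–B6, B2–B7, B3–B8
Every bag has size at most 4, so the width is 4 − 1 = 3 and tw(G) ≤ 3. Conversely, {0, 5, 6, 8} is a clique of size 4, and the vertices of any clique must share a bag in every tree decomposition; so some bag has ≥ 4 vertices and tw(G) ≥ 3. Hence tw(G) = 3 exactly.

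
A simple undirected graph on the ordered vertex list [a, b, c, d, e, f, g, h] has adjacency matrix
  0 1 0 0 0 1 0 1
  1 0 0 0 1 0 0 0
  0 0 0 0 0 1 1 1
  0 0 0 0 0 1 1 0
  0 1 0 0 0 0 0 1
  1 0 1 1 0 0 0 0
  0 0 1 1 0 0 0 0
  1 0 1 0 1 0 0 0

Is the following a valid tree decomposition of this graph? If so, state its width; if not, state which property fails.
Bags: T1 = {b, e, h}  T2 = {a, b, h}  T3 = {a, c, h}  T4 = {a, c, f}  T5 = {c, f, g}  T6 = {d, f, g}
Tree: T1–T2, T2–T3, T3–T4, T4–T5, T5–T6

Every vertex of G appears in some bag (union = {a, b, c, d, e, f, g, h}); every edge is covered by a bag; and for each vertex v the set of bags containing v is connected in the bag tree. The decomposition is therefore valid. The largest bag has 3 vertices, so the width is 2.

Yes; width 2.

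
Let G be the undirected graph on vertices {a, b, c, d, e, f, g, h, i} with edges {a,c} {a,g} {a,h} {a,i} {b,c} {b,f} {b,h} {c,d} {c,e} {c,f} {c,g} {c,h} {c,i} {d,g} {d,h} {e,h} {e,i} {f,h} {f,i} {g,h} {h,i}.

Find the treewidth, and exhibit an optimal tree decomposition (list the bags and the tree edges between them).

The largest bag has 4 vertices, giving width 3; this decomposition certifies tw(G) ≤ 3. For the lower bound, the 4 vertices {c, d, g, h} are pairwise adjacent, and any tree decomposition puts a clique entirely inside one bag — forcing width ≥ 3. The upper and lower bounds meet at 3, so that is the treewidth.

Treewidth 3.
One optimal decomposition is:
Bags: B1 = {c, d, g, h}  B2 = {a, c, g, h}  B3 = {a, c, h, i}  B4 = {c, e, h, i}  B5 = {c, f, h, i}  B6 = {b, c, f, h}
Tree: B1–B2, B2–B3, B3–B4, B4–B5, B5–B6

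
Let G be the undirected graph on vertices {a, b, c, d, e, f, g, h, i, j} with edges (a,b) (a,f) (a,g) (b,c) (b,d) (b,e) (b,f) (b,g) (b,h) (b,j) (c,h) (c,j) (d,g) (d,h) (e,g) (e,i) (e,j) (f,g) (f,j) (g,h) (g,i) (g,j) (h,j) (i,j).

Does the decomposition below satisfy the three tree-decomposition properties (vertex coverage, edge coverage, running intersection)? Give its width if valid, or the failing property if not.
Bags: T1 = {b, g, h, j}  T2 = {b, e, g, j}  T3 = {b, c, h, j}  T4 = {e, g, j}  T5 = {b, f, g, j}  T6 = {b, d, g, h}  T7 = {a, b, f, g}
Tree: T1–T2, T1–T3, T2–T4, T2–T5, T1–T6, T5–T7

A tree decomposition must satisfy three properties: every vertex lies in some bag; for every edge, both endpoints lie together in some bag; and for every vertex, the bags containing it form a connected subtree. Here vertex i appears in no bag, so the decomposition is invalid.

No — vertex i appears in no bag.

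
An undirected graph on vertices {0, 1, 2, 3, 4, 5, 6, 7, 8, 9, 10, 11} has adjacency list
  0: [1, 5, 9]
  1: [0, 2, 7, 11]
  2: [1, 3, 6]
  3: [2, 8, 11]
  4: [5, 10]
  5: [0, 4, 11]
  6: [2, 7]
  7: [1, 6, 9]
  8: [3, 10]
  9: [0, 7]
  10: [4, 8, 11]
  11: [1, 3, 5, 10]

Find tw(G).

3

A width-3 tree decomposition is:
Bags: B1 = {0, 6, 7, 9}  B2 = {0, 1, 6, 7}  B3 = {0, 1, 2, 6}  B4 = {0, 1, 2, 5}  B5 = {1, 2, 5, 11}  B6 = {2, 3, 5, 11}  B7 = {3, 4, 5, 11}  B8 = {3, 4, 10, 11}  B9 = {3, 4, 8, 10}
Tree: B1–B2, B2–B3, B3–B4, B4–B5, B5–B6, B6–B7, B7–B8, B8–B9
Each bag holds 4 vertices, so the decomposition has width 3, which upper-bounds the treewidth. For the lower bound: the 4 vertex sets {6,7,9}, {0}, {1}, {2,3,5,11} are disjoint, each induces a connected subgraph, and every pair is joined by at least one edge of G. Contracting each set to a single vertex therefore yields K_{4} as a minor, and since treewidth is minor-monotone, tw(G) ≥ tw(K_{4}) = 3. The upper and lower bounds meet at 3, so that is the treewidth.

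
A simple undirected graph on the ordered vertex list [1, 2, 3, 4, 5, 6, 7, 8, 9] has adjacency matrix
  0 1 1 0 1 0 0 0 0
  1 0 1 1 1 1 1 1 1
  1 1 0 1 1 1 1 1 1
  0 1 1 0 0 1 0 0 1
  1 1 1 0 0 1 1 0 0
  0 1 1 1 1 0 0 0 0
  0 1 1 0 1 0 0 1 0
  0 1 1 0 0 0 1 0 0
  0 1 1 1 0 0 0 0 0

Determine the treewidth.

A width-3 tree decomposition is:
Bags: B1 = {2, 3, 5, 6}  B2 = {2, 3, 5, 7}  B3 = {2, 3, 7, 8}  B4 = {2, 3, 4, 6}  B5 = {2, 3, 4, 9}  B6 = {1, 2, 3, 5}
Tree: B1–B2, B2–B3, B1–B4, B4–B5, B1–B6
Every bag has size at most 4, so the width is 4 − 1 = 3 and tw(G) ≤ 3. For the lower bound, the 4 vertices {2, 3, 7, 8} are pairwise adjacent, and any tree decomposition puts a clique entirely inside one bag — forcing width ≥ 3. The upper and lower bounds meet at 3, so that is the treewidth.

3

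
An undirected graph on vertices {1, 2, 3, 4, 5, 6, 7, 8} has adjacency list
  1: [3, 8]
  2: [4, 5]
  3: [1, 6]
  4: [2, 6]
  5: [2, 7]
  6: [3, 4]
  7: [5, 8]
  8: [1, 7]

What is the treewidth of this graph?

2

A width-2 tree decomposition is:
Bags: B1 = {1, 3, 6}  B2 = {1, 6, 8}  B3 = {6, 7, 8}  B4 = {5, 6, 7}  B5 = {2, 5, 6}  B6 = {2, 4, 6}
Tree: B1–B2, B2–B3, B3–B4, B4–B5, B5–B6
The largest bag has 3 vertices, giving width 2; this decomposition certifies tw(G) ≤ 2. Since 6–3–1–8–7–5–2–4–6 is a cycle in G, G is not acyclic. Forests are exactly the graphs of treewidth ≤ 1, so tw(G) ≥ 2. Combining the bounds, tw(G) = 2.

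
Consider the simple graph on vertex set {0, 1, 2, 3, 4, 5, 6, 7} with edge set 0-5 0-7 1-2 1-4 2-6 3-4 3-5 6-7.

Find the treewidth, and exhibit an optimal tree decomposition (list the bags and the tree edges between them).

Each bag holds 3 vertices, so the decomposition has width 2, which upper-bounds the treewidth. The edges 5–3–4–1–2–6–7–0–5 form a cycle, so G is not a tree and its treewidth is at least 2. The upper and lower bounds meet at 2, so that is the treewidth.

Treewidth 2.
Bags: B1 = {3, 4, 5}  B2 = {1, 4, 5}  B3 = {1, 2, 5}  B4 = {2, 5, 6}  B5 = {5, 6, 7}  B6 = {0, 5, 7}
Tree: B1–B2, B2–B3, B3–B4, B4–B5, B5–B6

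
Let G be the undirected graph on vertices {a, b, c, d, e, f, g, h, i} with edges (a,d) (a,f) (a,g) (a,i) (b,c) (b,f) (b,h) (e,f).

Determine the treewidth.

1

A width-1 tree decomposition is:
Bags: B1 = {b, f}  B2 = {a, f}  B3 = {a, g}  B4 = {a, d}  B5 = {a, i}  B6 = {e, f}  B7 = {b, h}  B8 = {b, c}
Tree: B1–B2, B2–B3, B3–B4, B2–B5, B2–B6, B1–B7, B7–B8
The largest bag has 2 vertices, giving width 1; this decomposition certifies tw(G) ≤ 1. G has an edge, so its treewidth is at least 1. The upper and lower bounds meet at 1, so that is the treewidth.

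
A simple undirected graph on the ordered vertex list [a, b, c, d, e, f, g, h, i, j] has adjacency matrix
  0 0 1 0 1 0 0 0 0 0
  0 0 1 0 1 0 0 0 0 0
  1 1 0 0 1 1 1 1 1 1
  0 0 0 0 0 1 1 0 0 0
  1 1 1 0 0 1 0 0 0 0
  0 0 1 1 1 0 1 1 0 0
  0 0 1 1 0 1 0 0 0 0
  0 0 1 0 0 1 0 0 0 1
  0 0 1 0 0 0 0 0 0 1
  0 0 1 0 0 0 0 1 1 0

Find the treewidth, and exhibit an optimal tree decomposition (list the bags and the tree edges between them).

Every bag has size at most 3, so the width is 3 − 1 = 2 and tw(G) ≤ 2. On the other hand G contains the 3-clique {d, f, g}. A clique must lie in a single bag of any decomposition, so no decomposition can have width below 2. The upper and lower bounds meet at 2, so that is the treewidth.

Treewidth 2.
Bags: B1 = {a, c, e}  B2 = {c, e, f}  B3 = {c, f, g}  B4 = {d, f, g}  B5 = {c, f, h}  B6 = {b, c, e}  B7 = {c, h, j}  B8 = {c, i, j}
Tree: B1–B2, B2–B3, B3–B4, B3–B5, B2–B6, B5–B7, B7–B8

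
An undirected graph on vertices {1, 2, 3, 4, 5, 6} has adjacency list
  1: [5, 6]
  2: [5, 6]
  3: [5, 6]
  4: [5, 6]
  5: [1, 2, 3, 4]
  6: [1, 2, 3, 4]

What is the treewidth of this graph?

2

A width-2 tree decomposition is:
Bags: B1 = {2, 5, 6}  B2 = {4, 5, 6}  B3 = {1, 5, 6}  B4 = {3, 5, 6}
Tree: B1–B2, B2–B3, B3–B4
Each bag holds 3 vertices, so the decomposition has width 2, which upper-bounds the treewidth. The edges 2–5–4–6–2 form a cycle, so G is not a tree and its treewidth is at least 2. Hence tw(G) = 2 exactly.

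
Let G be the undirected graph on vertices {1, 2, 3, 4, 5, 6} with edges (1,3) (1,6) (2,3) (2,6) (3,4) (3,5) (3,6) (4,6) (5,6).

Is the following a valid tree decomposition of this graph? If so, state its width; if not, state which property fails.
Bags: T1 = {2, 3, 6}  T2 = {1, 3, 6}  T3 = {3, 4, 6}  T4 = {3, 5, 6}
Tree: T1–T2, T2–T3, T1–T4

Yes; width 2.

Vertex coverage: the bags together contain {1, 2, 3, 4, 5, 6}, the full vertex set. Edge coverage: each edge of G has both endpoints in at least one bag. Running intersection: for every vertex, the bags containing it form a connected subtree. All three properties hold, so this is a valid tree decomposition of width max|bag| − 1 = 2, and hence tw(G) ≤ 2.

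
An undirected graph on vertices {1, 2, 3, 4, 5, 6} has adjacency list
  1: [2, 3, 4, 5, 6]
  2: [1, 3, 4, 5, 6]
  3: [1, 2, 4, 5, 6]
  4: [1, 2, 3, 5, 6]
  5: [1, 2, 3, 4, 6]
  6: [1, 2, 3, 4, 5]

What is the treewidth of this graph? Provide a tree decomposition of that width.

Treewidth 5.
Bags: B1 = {1, 2, 3, 4, 5, 6}
Tree: (single bag)

With just one bag of size 6, the width is 6 − 1 = 5, so tw(G) ≤ 5. Conversely, {1, 2, 3, 4, 5, 6} is a clique of size 6, and the vertices of any clique must share a bag in every tree decomposition; so some bag has ≥ 6 vertices and tw(G) ≥ 5. The upper and lower bounds meet at 5, so that is the treewidth.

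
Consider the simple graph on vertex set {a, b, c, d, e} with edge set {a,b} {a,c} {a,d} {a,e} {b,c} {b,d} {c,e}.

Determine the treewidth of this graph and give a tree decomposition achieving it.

The largest bag has 3 vertices, giving width 2; this decomposition certifies tw(G) ≤ 2. For the lower bound, the 3 vertices {a, b, d} are pairwise adjacent, and any tree decomposition puts a clique entirely inside one bag — forcing width ≥ 2. Combining the bounds, tw(G) = 2.

Treewidth 2.
One such decomposition:
Bags: B1 = {a, b, c}  B2 = {a, c, e}  B3 = {a, b, d}
Tree: B1–B2, B1–B3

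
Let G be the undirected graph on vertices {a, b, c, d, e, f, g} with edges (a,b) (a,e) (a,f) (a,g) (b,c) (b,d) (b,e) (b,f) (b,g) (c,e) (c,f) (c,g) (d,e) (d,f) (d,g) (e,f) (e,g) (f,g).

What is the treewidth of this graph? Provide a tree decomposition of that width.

Treewidth 4.
One optimal decomposition is:
Bags: B1 = {a, b, e, f, g}  B2 = {b, d, e, f, g}  B3 = {b, c, e, f, g}
Tree: B1–B2, B1–B3

Each bag holds 5 vertices, so the decomposition has width 4, which upper-bounds the treewidth. For the lower bound, the 5 vertices {b, d, e, f, g} are pairwise adjacent, and any tree decomposition puts a clique entirely inside one bag — forcing width ≥ 4. The upper and lower bounds meet at 4, so that is the treewidth.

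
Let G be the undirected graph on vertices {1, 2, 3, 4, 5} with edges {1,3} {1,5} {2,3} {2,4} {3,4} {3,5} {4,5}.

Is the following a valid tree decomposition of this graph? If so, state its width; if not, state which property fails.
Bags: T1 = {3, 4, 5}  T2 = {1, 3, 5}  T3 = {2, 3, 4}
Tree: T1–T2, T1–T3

Yes; width 2.

Vertex coverage: the bags together contain {1, 2, 3, 4, 5}, the full vertex set. Edge coverage: each edge of G has both endpoints in at least one bag. Running intersection: for every vertex, the bags containing it form a connected subtree. All three properties hold, so this is a valid tree decomposition of width max|bag| − 1 = 2, and hence tw(G) ≤ 2.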